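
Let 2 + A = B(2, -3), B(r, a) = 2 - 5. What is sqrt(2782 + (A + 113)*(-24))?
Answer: sqrt(190) ≈ 13.784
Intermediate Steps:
B(r, a) = -3
A = -5 (A = -2 - 3 = -5)
sqrt(2782 + (A + 113)*(-24)) = sqrt(2782 + (-5 + 113)*(-24)) = sqrt(2782 + 108*(-24)) = sqrt(2782 - 2592) = sqrt(190)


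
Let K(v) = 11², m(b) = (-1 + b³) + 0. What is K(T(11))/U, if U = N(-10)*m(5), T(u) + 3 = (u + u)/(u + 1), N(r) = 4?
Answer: 121/496 ≈ 0.24395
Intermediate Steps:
m(b) = -1 + b³
T(u) = -3 + 2*u/(1 + u) (T(u) = -3 + (u + u)/(u + 1) = -3 + (2*u)/(1 + u) = -3 + 2*u/(1 + u))
K(v) = 121
U = 496 (U = 4*(-1 + 5³) = 4*(-1 + 125) = 4*124 = 496)
K(T(11))/U = 121/496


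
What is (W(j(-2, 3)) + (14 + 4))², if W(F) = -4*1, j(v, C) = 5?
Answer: 196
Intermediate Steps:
W(F) = -4
(W(j(-2, 3)) + (14 + 4))² = (-4 + (14 + 4))² = (-4 + 18)² = 14² = 196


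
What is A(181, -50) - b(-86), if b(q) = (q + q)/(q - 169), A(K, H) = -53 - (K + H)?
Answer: -47092/255 ≈ -184.67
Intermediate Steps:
A(K, H) = -53 - H - K (A(K, H) = -53 - (H + K) = -53 + (-H - K) = -53 - H - K)
b(q) = 2*q/(-169 + q) (b(q) = (2*q)/(-169 + q) = 2*q/(-169 + q))
A(181, -50) - b(-86) = (-53 - 1*(-50) - 1*181) - 2*(-86)/(-169 - 86) = (-53 + 50 - 181) - 2*(-86)/(-255) = -184 - 2*(-86)*(-1)/255 = -184 - 1*172/255 = -184 - 172/255 = -47092/255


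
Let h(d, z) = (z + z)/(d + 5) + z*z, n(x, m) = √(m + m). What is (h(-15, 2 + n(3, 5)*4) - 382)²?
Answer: 1250224/25 - 165984*√10/25 ≈ 29013.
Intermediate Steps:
n(x, m) = √2*√m (n(x, m) = √(2*m) = √2*√m)
h(d, z) = z² + 2*z/(5 + d) (h(d, z) = (2*z)/(5 + d) + z² = 2*z/(5 + d) + z² = z² + 2*z/(5 + d))
(h(-15, 2 + n(3, 5)*4) - 382)² = ((2 + (√2*√5)*4)*(2 + 5*(2 + (√2*√5)*4) - 15*(2 + (√2*√5)*4))/(5 - 15) - 382)² = ((2 + √10*4)*(2 + 5*(2 + √10*4) - 15*(2 + √10*4))/(-10) - 382)² = ((2 + 4*√10)*(-⅒)*(2 + 5*(2 + 4*√10) - 15*(2 + 4*√10)) - 382)² = ((2 + 4*√10)*(-⅒)*(2 + (10 + 20*√10) + (-30 - 60*√10)) - 382)² = ((2 + 4*√10)*(-⅒)*(-18 - 40*√10) - 382)² = (-(-18 - 40*√10)*(2 + 4*√10)/10 - 382)² = (-382 - (-18 - 40*√10)*(2 + 4*√10)/10)²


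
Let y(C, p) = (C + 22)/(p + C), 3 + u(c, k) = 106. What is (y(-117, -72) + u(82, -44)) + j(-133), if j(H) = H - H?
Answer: 19562/189 ≈ 103.50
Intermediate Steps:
j(H) = 0
u(c, k) = 103 (u(c, k) = -3 + 106 = 103)
y(C, p) = (22 + C)/(C + p)
(y(-117, -72) + u(82, -44)) + j(-133) = ((22 - 117)/(-117 - 72) + 103) + 0 = (-95/(-189) + 103) + 0 = (-1/189*(-95) + 103) + 0 = (95/189 + 103) + 0 = 19562/189 + 0 = 19562/189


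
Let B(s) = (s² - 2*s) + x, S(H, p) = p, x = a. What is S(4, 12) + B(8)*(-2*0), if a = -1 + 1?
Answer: 12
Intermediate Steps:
a = 0
x = 0
B(s) = s² - 2*s (B(s) = (s² - 2*s) + 0 = s² - 2*s)
S(4, 12) + B(8)*(-2*0) = 12 + (8*(-2 + 8))*(-2*0) = 12 + (8*6)*0 = 12 + 48*0 = 12 + 0 = 12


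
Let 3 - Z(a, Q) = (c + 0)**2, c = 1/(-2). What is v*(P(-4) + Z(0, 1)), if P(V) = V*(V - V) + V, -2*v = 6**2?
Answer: 45/2 ≈ 22.500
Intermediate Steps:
c = -1/2 ≈ -0.50000
v = -18 (v = -1/2*6**2 = -1/2*36 = -18)
Z(a, Q) = 11/4 (Z(a, Q) = 3 - (-1/2 + 0)**2 = 3 - (-1/2)**2 = 3 - 1*1/4 = 3 - 1/4 = 11/4)
P(V) = V (P(V) = V*0 + V = 0 + V = V)
v*(P(-4) + Z(0, 1)) = -18*(-4 + 11/4) = -18*(-5/4) = 45/2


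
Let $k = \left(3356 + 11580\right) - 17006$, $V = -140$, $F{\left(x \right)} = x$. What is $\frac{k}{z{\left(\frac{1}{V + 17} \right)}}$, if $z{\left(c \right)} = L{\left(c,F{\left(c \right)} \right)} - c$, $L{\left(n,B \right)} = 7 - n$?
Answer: $- \frac{254610}{863} \approx -295.03$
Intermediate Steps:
$z{\left(c \right)} = 7 - 2 c$ ($z{\left(c \right)} = \left(7 - c\right) - c = 7 - 2 c$)
$k = -2070$ ($k = 14936 - 17006 = -2070$)
$\frac{k}{z{\left(\frac{1}{V + 17} \right)}} = - \frac{2070}{7 - \frac{2}{-140 + 17}} = - \frac{2070}{7 - \frac{2}{-123}} = - \frac{2070}{7 - - \frac{2}{123}} = - \frac{2070}{7 + \frac{2}{123}} = - \frac{2070}{\frac{863}{123}} = \left(-2070\right) \frac{123}{863} = - \frac{254610}{863}$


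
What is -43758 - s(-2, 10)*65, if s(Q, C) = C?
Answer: -44408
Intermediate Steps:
-43758 - s(-2, 10)*65 = -43758 - 10*65 = -43758 - 1*650 = -43758 - 650 = -44408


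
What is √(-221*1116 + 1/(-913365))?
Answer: I*√22861393018959385/304455 ≈ 496.62*I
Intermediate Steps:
√(-221*1116 + 1/(-913365)) = √(-246636 - 1/913365) = √(-225268690141/913365) = I*√22861393018959385/304455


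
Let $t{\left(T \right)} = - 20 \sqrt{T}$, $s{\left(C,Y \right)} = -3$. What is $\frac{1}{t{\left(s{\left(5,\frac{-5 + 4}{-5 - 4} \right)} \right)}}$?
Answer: $\frac{i \sqrt{3}}{60} \approx 0.028868 i$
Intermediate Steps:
$\frac{1}{t{\left(s{\left(5,\frac{-5 + 4}{-5 - 4} \right)} \right)}} = \frac{1}{\left(-20\right) \sqrt{-3}} = \frac{1}{\left(-20\right) i \sqrt{3}} = \frac{i \sqrt{3}}{60}$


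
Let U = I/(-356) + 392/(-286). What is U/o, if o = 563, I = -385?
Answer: -14721/28661204 ≈ -0.00051362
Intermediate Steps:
U = -14721/50908 (U = -385/(-356) + 392/(-286) = -385*(-1/356) + 392*(-1/286) = 385/356 - 196/143 = -14721/50908 ≈ -0.28917)
U/o = -14721/50908/563 = -14721/50908*1/563 = -14721/28661204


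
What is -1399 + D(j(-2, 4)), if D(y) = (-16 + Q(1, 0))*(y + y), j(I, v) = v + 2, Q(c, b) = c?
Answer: -1579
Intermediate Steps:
j(I, v) = 2 + v
D(y) = -30*y (D(y) = (-16 + 1)*(y + y) = -30*y)
-1399 + D(j(-2, 4)) = -1399 - 30*(2 + 4) = -1399 - 30*6 = -1399 - 180 = -1579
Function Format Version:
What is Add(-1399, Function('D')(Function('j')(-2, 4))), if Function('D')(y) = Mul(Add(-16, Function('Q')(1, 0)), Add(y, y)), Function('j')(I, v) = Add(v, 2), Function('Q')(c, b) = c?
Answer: -1579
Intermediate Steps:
Function('j')(I, v) = Add(2, v)
Function('D')(y) = Mul(-30, y) (Function('D')(y) = Mul(Add(-16, 1), Add(y, y)) = Mul(-15, Mul(2, y)) = Mul(-30, y))
Add(-1399, Function('D')(Function('j')(-2, 4))) = Add(-1399, Mul(-30, Add(2, 4))) = Add(-1399, Mul(-30, 6)) = Add(-1399, -180) = -1579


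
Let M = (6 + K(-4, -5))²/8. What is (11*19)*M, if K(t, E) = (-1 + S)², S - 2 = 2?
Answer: 47025/8 ≈ 5878.1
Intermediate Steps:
S = 4 (S = 2 + 2 = 4)
K(t, E) = 9 (K(t, E) = (-1 + 4)² = 3² = 9)
M = 225/8 (M = (6 + 9)²/8 = 15²*(⅛) = 225*(⅛) = 225/8 ≈ 28.125)
(11*19)*M = (11*19)*(225/8) = 209*(225/8) = 47025/8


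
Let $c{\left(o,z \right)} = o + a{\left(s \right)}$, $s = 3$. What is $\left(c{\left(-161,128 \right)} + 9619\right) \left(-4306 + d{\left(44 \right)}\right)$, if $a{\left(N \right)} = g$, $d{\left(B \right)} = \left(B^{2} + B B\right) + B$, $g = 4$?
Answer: $-3690180$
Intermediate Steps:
$d{\left(B \right)} = B + 2 B^{2}$ ($d{\left(B \right)} = \left(B^{2} + B^{2}\right) + B = 2 B^{2} + B = B + 2 B^{2}$)
$a{\left(N \right)} = 4$
$c{\left(o,z \right)} = 4 + o$ ($c{\left(o,z \right)} = o + 4 = 4 + o$)
$\left(c{\left(-161,128 \right)} + 9619\right) \left(-4306 + d{\left(44 \right)}\right) = \left(\left(4 - 161\right) + 9619\right) \left(-4306 + 44 \left(1 + 2 \cdot 44\right)\right) = \left(-157 + 9619\right) \left(-4306 + 44 \left(1 + 88\right)\right) = 9462 \left(-4306 + 44 \cdot 89\right) = 9462 \left(-4306 + 3916\right) = 9462 \left(-390\right) = -3690180$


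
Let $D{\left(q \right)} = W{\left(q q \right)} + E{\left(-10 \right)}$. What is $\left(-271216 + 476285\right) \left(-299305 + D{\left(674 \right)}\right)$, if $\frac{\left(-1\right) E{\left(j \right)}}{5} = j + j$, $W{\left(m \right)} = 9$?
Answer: $-61355824524$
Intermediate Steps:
$E{\left(j \right)} = - 10 j$ ($E{\left(j \right)} = - 5 \left(j + j\right) = - 5 \cdot 2 j = - 10 j$)
$D{\left(q \right)} = 109$ ($D{\left(q \right)} = 9 - -100 = 9 + 100 = 109$)
$\left(-271216 + 476285\right) \left(-299305 + D{\left(674 \right)}\right) = \left(-271216 + 476285\right) \left(-299305 + 109\right) = 205069 \left(-299196\right) = -61355824524$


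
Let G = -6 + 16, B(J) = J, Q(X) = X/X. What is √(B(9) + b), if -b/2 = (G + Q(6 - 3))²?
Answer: I*√233 ≈ 15.264*I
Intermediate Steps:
Q(X) = 1
G = 10
b = -242 (b = -2*(10 + 1)² = -2*11² = -2*121 = -242)
√(B(9) + b) = √(9 - 242) = √(-233) = I*√233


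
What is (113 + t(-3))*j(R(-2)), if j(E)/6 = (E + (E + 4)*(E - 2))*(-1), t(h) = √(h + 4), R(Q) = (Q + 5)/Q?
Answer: 7011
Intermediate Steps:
R(Q) = (5 + Q)/Q
t(h) = √(4 + h)
j(E) = -6*E - 6*(-2 + E)*(4 + E) (j(E) = 6*((E + (E + 4)*(E - 2))*(-1)) = 6*((E + (4 + E)*(-2 + E))*(-1)) = 6*((E + (-2 + E)*(4 + E))*(-1)) = 6*(-E - (-2 + E)*(4 + E)) = -6*E - 6*(-2 + E)*(4 + E))
(113 + t(-3))*j(R(-2)) = (113 + √(4 - 3))*(48 - 18*(5 - 2)/(-2) - 6*(5 - 2)²/4) = (113 + √1)*(48 - (-9)*3 - 6*(-½*3)²) = (113 + 1)*(48 - 18*(-3/2) - 6*(-3/2)²) = 114*(48 + 27 - 6*9/4) = 114*(48 + 27 - 27/2) = 114*(123/2) = 7011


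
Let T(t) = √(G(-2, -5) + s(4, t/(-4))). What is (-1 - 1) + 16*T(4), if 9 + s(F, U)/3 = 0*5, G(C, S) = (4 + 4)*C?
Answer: -2 + 16*I*√43 ≈ -2.0 + 104.92*I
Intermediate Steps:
G(C, S) = 8*C
s(F, U) = -27 (s(F, U) = -27 + 3*(0*5) = -27 + 3*0 = -27 + 0 = -27)
T(t) = I*√43 (T(t) = √(8*(-2) - 27) = √(-16 - 27) = √(-43) = I*√43)
(-1 - 1) + 16*T(4) = (-1 - 1) + 16*(I*√43) = -2 + 16*I*√43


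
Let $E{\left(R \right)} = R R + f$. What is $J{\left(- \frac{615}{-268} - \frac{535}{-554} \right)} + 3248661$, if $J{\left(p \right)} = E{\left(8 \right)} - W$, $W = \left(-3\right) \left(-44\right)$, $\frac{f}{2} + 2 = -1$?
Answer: $3248587$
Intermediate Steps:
$f = -6$ ($f = -4 + 2 \left(-1\right) = -4 - 2 = -6$)
$W = 132$
$E{\left(R \right)} = -6 + R^{2}$ ($E{\left(R \right)} = R R - 6 = R^{2} - 6 = -6 + R^{2}$)
$J{\left(p \right)} = -74$ ($J{\left(p \right)} = \left(-6 + 8^{2}\right) - 132 = \left(-6 + 64\right) - 132 = 58 - 132 = -74$)
$J{\left(- \frac{615}{-268} - \frac{535}{-554} \right)} + 3248661 = -74 + 3248661 = 3248587$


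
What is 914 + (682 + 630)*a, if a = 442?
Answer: 580818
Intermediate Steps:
914 + (682 + 630)*a = 914 + (682 + 630)*442 = 914 + 1312*442 = 914 + 579904 = 580818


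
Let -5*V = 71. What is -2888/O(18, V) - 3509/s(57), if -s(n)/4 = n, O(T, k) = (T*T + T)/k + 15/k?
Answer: 5890501/45220 ≈ 130.26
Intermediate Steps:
V = -71/5 (V = -1/5*71 = -71/5 ≈ -14.200)
O(T, k) = 15/k + (T + T**2)/k (O(T, k) = (T**2 + T)/k + 15/k = (T + T**2)/k + 15/k = 15/k + (T + T**2)/k)
s(n) = -4*n
-2888/O(18, V) - 3509/s(57) = -2888*(-71/(5*(15 + 18 + 18**2))) - 3509/((-4*57)) = -2888*(-71/(5*(15 + 18 + 324))) - 3509/(-228) = -2888/((-5/71*357)) - 3509*(-1/228) = -2888/(-1785/71) + 3509/228 = -2888*(-71/1785) + 3509/228 = 205048/1785 + 3509/228 = 5890501/45220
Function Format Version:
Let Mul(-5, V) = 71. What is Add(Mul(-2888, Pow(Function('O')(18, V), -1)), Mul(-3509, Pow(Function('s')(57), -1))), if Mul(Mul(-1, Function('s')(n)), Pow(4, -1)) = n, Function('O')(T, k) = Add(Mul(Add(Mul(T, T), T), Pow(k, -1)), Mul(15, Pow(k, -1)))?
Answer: Rational(5890501, 45220) ≈ 130.26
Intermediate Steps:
V = Rational(-71, 5) (V = Mul(Rational(-1, 5), 71) = Rational(-71, 5) ≈ -14.200)
Function('O')(T, k) = Add(Mul(15, Pow(k, -1)), Mul(Pow(k, -1), Add(T, Pow(T, 2)))) (Function('O')(T, k) = Add(Mul(Add(Pow(T, 2), T), Pow(k, -1)), Mul(15, Pow(k, -1))) = Add(Mul(Add(T, Pow(T, 2)), Pow(k, -1)), Mul(15, Pow(k, -1))) = Add(Mul(Pow(k, -1), Add(T, Pow(T, 2))), Mul(15, Pow(k, -1))) = Add(Mul(15, Pow(k, -1)), Mul(Pow(k, -1), Add(T, Pow(T, 2)))))
Function('s')(n) = Mul(-4, n)
Add(Mul(-2888, Pow(Function('O')(18, V), -1)), Mul(-3509, Pow(Function('s')(57), -1))) = Add(Mul(-2888, Pow(Mul(Pow(Rational(-71, 5), -1), Add(15, 18, Pow(18, 2))), -1)), Mul(-3509, Pow(Mul(-4, 57), -1))) = Add(Mul(-2888, Pow(Mul(Rational(-5, 71), Add(15, 18, 324)), -1)), Mul(-3509, Pow(-228, -1))) = Add(Mul(-2888, Pow(Mul(Rational(-5, 71), 357), -1)), Mul(-3509, Rational(-1, 228))) = Add(Mul(-2888, Pow(Rational(-1785, 71), -1)), Rational(3509, 228)) = Add(Mul(-2888, Rational(-71, 1785)), Rational(3509, 228)) = Add(Rational(205048, 1785), Rational(3509, 228)) = Rational(5890501, 45220)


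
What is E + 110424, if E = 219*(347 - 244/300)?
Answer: 4655972/25 ≈ 1.8624e+5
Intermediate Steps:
E = 1895372/25 (E = 219*(347 - 244*1/300) = 219*(347 - 61/75) = 219*(25964/75) = 1895372/25 ≈ 75815.)
E + 110424 = 1895372/25 + 110424 = 4655972/25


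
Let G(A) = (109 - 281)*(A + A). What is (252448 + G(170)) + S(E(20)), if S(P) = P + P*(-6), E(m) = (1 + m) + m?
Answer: 193763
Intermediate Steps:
E(m) = 1 + 2*m
S(P) = -5*P (S(P) = P - 6*P = -5*P)
G(A) = -344*A
(252448 + G(170)) + S(E(20)) = (252448 - 344*170) - 5*(1 + 2*20) = (252448 - 58480) - 5*(1 + 40) = 193968 - 5*41 = 193968 - 205 = 193763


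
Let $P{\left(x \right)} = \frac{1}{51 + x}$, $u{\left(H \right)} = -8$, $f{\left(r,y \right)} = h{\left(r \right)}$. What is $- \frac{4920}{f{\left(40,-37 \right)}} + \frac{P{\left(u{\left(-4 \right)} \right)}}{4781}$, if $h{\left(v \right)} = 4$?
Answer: $- \frac{252867089}{205583} \approx -1230.0$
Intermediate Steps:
$f{\left(r,y \right)} = 4$
$- \frac{4920}{f{\left(40,-37 \right)}} + \frac{P{\left(u{\left(-4 \right)} \right)}}{4781} = - \frac{4920}{4} + \frac{1}{\left(51 - 8\right) 4781} = \left(-4920\right) \frac{1}{4} + \frac{1}{43} \cdot \frac{1}{4781} = -1230 + \frac{1}{43} \cdot \frac{1}{4781} = -1230 + \frac{1}{205583} = - \frac{252867089}{205583}$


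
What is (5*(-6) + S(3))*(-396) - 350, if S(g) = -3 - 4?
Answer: 14302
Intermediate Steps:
S(g) = -7
(5*(-6) + S(3))*(-396) - 350 = (5*(-6) - 7)*(-396) - 350 = (-30 - 7)*(-396) - 350 = -37*(-396) - 350 = 14652 - 350 = 14302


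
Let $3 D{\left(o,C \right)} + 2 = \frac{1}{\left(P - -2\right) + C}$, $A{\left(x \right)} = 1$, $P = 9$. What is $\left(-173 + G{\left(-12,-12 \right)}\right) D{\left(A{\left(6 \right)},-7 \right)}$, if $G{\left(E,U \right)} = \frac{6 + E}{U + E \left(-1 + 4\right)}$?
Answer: $\frac{3227}{32} \approx 100.84$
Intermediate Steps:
$D{\left(o,C \right)} = - \frac{2}{3} + \frac{1}{3 \left(11 + C\right)}$ ($D{\left(o,C \right)} = - \frac{2}{3} + \frac{1}{3 \left(\left(9 - -2\right) + C\right)} = - \frac{2}{3} + \frac{1}{3 \left(\left(9 + 2\right) + C\right)} = - \frac{2}{3} + \frac{1}{3 \left(11 + C\right)}$)
$G{\left(E,U \right)} = \frac{6 + E}{U + 3 E}$ ($G{\left(E,U \right)} = \frac{6 + E}{U + E 3} = \frac{6 + E}{U + 3 E}$)
$\left(-173 + G{\left(-12,-12 \right)}\right) D{\left(A{\left(6 \right)},-7 \right)} = \left(-173 + \frac{6 - 12}{-12 + 3 \left(-12\right)}\right) \frac{-21 - -14}{3 \left(11 - 7\right)} = \left(-173 + \frac{1}{-12 - 36} \left(-6\right)\right) \frac{-21 + 14}{3 \cdot 4} = \left(-173 + \frac{1}{-48} \left(-6\right)\right) \frac{1}{3} \cdot \frac{1}{4} \left(-7\right) = \left(-173 - - \frac{1}{8}\right) \left(- \frac{7}{12}\right) = \left(-173 + \frac{1}{8}\right) \left(- \frac{7}{12}\right) = \left(- \frac{1383}{8}\right) \left(- \frac{7}{12}\right) = \frac{3227}{32}$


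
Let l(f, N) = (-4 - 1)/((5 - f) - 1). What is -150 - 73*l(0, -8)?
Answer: -235/4 ≈ -58.750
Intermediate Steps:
l(f, N) = -5/(4 - f)
-150 - 73*l(0, -8) = -150 - 365/(-4 + 0) = -150 - 365/(-4) = -150 - 365*(-1)/4 = -150 - 73*(-5/4) = -150 + 365/4 = -235/4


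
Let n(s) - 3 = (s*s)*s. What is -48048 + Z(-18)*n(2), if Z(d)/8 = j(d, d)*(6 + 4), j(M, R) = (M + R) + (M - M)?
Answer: -79728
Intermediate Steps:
n(s) = 3 + s**3 (n(s) = 3 + (s*s)*s = 3 + s**2*s = 3 + s**3)
j(M, R) = M + R (j(M, R) = (M + R) + 0 = M + R)
Z(d) = 160*d (Z(d) = 8*((d + d)*(6 + 4)) = 8*((2*d)*10) = 8*(20*d) = 160*d)
-48048 + Z(-18)*n(2) = -48048 + (160*(-18))*(3 + 2**3) = -48048 - 2880*(3 + 8) = -48048 - 2880*11 = -48048 - 31680 = -79728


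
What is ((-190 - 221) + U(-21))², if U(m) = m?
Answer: 186624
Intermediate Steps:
((-190 - 221) + U(-21))² = ((-190 - 221) - 21)² = (-411 - 21)² = (-432)² = 186624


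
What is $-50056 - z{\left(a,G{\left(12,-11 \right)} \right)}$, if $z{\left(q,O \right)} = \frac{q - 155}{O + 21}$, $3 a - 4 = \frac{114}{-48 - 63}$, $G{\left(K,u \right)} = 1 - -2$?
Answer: $- \frac{133332089}{2664} \approx -50050.0$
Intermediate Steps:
$G{\left(K,u \right)} = 3$ ($G{\left(K,u \right)} = 1 + 2 = 3$)
$a = \frac{110}{111}$ ($a = \frac{4}{3} + \frac{114 \frac{1}{-48 - 63}}{3} = \frac{4}{3} + \frac{114 \frac{1}{-111}}{3} = \frac{4}{3} + \frac{114 \left(- \frac{1}{111}\right)}{3} = \frac{4}{3} + \frac{1}{3} \left(- \frac{38}{37}\right) = \frac{4}{3} - \frac{38}{111} = \frac{110}{111} \approx 0.99099$)
$z{\left(q,O \right)} = \frac{-155 + q}{21 + O}$
$-50056 - z{\left(a,G{\left(12,-11 \right)} \right)} = -50056 - \frac{-155 + \frac{110}{111}}{21 + 3} = -50056 - \frac{1}{24} \left(- \frac{17095}{111}\right) = -50056 - - \frac{17095}{2664} = -50056 + \frac{17095}{2664} = - \frac{133332089}{2664}$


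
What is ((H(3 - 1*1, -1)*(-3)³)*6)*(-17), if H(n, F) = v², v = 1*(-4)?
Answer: 44064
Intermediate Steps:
v = -4
H(n, F) = 16 (H(n, F) = (-4)² = 16)
((H(3 - 1*1, -1)*(-3)³)*6)*(-17) = ((16*(-3)³)*6)*(-17) = ((16*(-27))*6)*(-17) = -432*6*(-17) = -2592*(-17) = 44064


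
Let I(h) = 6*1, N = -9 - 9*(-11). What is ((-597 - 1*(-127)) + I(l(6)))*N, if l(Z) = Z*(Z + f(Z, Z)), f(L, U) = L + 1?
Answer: -41760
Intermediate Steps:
f(L, U) = 1 + L
N = 90 (N = -9 + 99 = 90)
l(Z) = Z*(1 + 2*Z) (l(Z) = Z*(Z + (1 + Z)) = Z*(1 + 2*Z))
I(h) = 6
((-597 - 1*(-127)) + I(l(6)))*N = ((-597 - 1*(-127)) + 6)*90 = ((-597 + 127) + 6)*90 = (-470 + 6)*90 = -464*90 = -41760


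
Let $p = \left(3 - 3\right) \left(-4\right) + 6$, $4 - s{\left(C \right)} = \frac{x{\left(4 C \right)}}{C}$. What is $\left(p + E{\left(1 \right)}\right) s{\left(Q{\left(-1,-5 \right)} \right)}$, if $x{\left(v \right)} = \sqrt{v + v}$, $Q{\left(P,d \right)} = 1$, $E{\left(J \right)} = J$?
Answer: $28 - 14 \sqrt{2} \approx 8.201$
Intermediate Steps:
$x{\left(v \right)} = \sqrt{2} \sqrt{v}$ ($x{\left(v \right)} = \sqrt{2 v} = \sqrt{2} \sqrt{v}$)
$s{\left(C \right)} = 4 - \frac{2 \sqrt{2}}{\sqrt{C}}$ ($s{\left(C \right)} = 4 - \frac{\sqrt{2} \sqrt{4 C}}{C} = 4 - \frac{\sqrt{2} \cdot 2 \sqrt{C}}{C} = 4 - \frac{2 \sqrt{2} \sqrt{C}}{C} = 4 - \frac{2 \sqrt{2}}{\sqrt{C}}$)
$p = 6$ ($p = 0 \left(-4\right) + 6 = 0 + 6 = 6$)
$\left(p + E{\left(1 \right)}\right) s{\left(Q{\left(-1,-5 \right)} \right)} = \left(6 + 1\right) \left(4 - 2 \sqrt{2} \frac{1}{\sqrt{1}}\right) = 7 \left(4 - 2 \sqrt{2} \cdot 1\right) = 7 \left(4 - 2 \sqrt{2}\right) = 28 - 14 \sqrt{2}$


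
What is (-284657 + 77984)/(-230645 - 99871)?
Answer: 68891/110172 ≈ 0.62530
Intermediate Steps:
(-284657 + 77984)/(-230645 - 99871) = -206673/(-330516) = -206673*(-1/330516) = 68891/110172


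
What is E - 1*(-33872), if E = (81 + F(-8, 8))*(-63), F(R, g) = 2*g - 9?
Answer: 28328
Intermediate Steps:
F(R, g) = -9 + 2*g
E = -5544 (E = (81 + (-9 + 2*8))*(-63) = (81 + (-9 + 16))*(-63) = (81 + 7)*(-63) = 88*(-63) = -5544)
E - 1*(-33872) = -5544 - 1*(-33872) = -5544 + 33872 = 28328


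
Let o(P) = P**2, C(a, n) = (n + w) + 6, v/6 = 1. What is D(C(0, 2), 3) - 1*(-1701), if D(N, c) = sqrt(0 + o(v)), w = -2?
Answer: 1707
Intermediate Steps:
v = 6 (v = 6*1 = 6)
C(a, n) = 4 + n (C(a, n) = (n - 2) + 6 = (-2 + n) + 6 = 4 + n)
D(N, c) = 6 (D(N, c) = sqrt(0 + 6**2) = sqrt(0 + 36) = sqrt(36) = 6)
D(C(0, 2), 3) - 1*(-1701) = 6 - 1*(-1701) = 6 + 1701 = 1707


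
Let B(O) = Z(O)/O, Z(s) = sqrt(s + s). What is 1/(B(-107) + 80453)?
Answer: 8608471/692577317365 + I*sqrt(214)/692577317365 ≈ 1.243e-5 + 2.1122e-11*I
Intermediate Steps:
Z(s) = sqrt(2)*sqrt(s) (Z(s) = sqrt(2*s) = sqrt(2)*sqrt(s))
B(O) = sqrt(2)/sqrt(O) (B(O) = (sqrt(2)*sqrt(O))/O = sqrt(2)/sqrt(O))
1/(B(-107) + 80453) = 1/(sqrt(2)/sqrt(-107) + 80453) = 1/(sqrt(2)*(-I*sqrt(107)/107) + 80453) = 1/(-I*sqrt(214)/107 + 80453) = 1/(80453 - I*sqrt(214)/107)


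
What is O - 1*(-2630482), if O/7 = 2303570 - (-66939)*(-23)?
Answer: 7978293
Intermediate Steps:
O = 5347811 (O = 7*(2303570 - (-66939)*(-23)) = 7*(2303570 - 1*1539597) = 7*(2303570 - 1539597) = 7*763973 = 5347811)
O - 1*(-2630482) = 5347811 - 1*(-2630482) = 5347811 + 2630482 = 7978293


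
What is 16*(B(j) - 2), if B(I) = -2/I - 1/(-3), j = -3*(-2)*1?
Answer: -32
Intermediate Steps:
j = 6 (j = 6*1 = 6)
B(I) = ⅓ - 2/I (B(I) = -2/I - 1*(-⅓) = -2/I + ⅓ = ⅓ - 2/I)
16*(B(j) - 2) = 16*((⅓)*(-6 + 6)/6 - 2) = 16*((⅓)*(⅙)*0 - 2) = 16*(0 - 2) = 16*(-2) = -32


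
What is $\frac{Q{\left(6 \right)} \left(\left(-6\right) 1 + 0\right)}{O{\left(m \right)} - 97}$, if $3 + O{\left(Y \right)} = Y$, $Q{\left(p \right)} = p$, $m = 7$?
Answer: $\frac{12}{31} \approx 0.3871$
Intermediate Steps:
$O{\left(Y \right)} = -3 + Y$
$\frac{Q{\left(6 \right)} \left(\left(-6\right) 1 + 0\right)}{O{\left(m \right)} - 97} = \frac{6 \left(\left(-6\right) 1 + 0\right)}{\left(-3 + 7\right) - 97} = \frac{6 \left(-6 + 0\right)}{4 - 97} = \frac{6 \left(-6\right)}{-93} = \left(-36\right) \left(- \frac{1}{93}\right) = \frac{12}{31}$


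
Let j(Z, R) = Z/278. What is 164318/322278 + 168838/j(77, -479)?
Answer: 687580160749/1127973 ≈ 6.0957e+5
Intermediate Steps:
j(Z, R) = Z/278 (j(Z, R) = Z*(1/278) = Z/278)
164318/322278 + 168838/j(77, -479) = 164318/322278 + 168838/(((1/278)*77)) = 164318*(1/322278) + 168838/(77/278) = 7469/14649 + 168838*(278/77) = 7469/14649 + 46936964/77 = 687580160749/1127973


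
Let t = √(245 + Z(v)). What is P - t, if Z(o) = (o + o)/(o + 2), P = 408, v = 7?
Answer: 408 - √2219/3 ≈ 392.30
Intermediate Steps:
Z(o) = 2*o/(2 + o) (Z(o) = (2*o)/(2 + o) = 2*o/(2 + o))
t = √2219/3 (t = √(245 + 2*7/(2 + 7)) = √(245 + 2*7/9) = √(245 + 2*7*(⅑)) = √(245 + 14/9) = √(2219/9) = √2219/3 ≈ 15.702)
P - t = 408 - √2219/3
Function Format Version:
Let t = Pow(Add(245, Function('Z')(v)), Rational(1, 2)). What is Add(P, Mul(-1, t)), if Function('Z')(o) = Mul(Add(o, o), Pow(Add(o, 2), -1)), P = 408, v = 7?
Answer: Add(408, Mul(Rational(-1, 3), Pow(2219, Rational(1, 2)))) ≈ 392.30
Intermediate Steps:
Function('Z')(o) = Mul(2, o, Pow(Add(2, o), -1)) (Function('Z')(o) = Mul(Mul(2, o), Pow(Add(2, o), -1)) = Mul(2, o, Pow(Add(2, o), -1)))
t = Mul(Rational(1, 3), Pow(2219, Rational(1, 2))) (t = Pow(Add(245, Mul(2, 7, Pow(Add(2, 7), -1))), Rational(1, 2)) = Pow(Add(245, Mul(2, 7, Pow(9, -1))), Rational(1, 2)) = Pow(Add(245, Mul(2, 7, Rational(1, 9))), Rational(1, 2)) = Pow(Add(245, Rational(14, 9)), Rational(1, 2)) = Pow(Rational(2219, 9), Rational(1, 2)) = Mul(Rational(1, 3), Pow(2219, Rational(1, 2))) ≈ 15.702)
Add(P, Mul(-1, t)) = Add(408, Mul(-1, Mul(Rational(1, 3), Pow(2219, Rational(1, 2))))) = Add(408, Mul(Rational(-1, 3), Pow(2219, Rational(1, 2))))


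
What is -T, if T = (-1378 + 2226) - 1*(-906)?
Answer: -1754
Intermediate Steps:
T = 1754 (T = 848 + 906 = 1754)
-T = -1*1754 = -1754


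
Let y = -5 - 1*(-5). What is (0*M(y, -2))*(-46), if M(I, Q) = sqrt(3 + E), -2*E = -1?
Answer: 0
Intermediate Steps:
E = 1/2 (E = -1/2*(-1) = 1/2 ≈ 0.50000)
y = 0 (y = -5 + 5 = 0)
M(I, Q) = sqrt(14)/2 (M(I, Q) = sqrt(3 + 1/2) = sqrt(7/2) = sqrt(14)/2)
(0*M(y, -2))*(-46) = (0*(sqrt(14)/2))*(-46) = 0*(-46) = 0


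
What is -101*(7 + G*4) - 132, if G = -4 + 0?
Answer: 777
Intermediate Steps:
G = -4
-101*(7 + G*4) - 132 = -101*(7 - 4*4) - 132 = -101*(7 - 16) - 132 = -101*(-9) - 132 = 909 - 132 = 777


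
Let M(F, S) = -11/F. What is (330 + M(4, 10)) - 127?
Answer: 801/4 ≈ 200.25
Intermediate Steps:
(330 + M(4, 10)) - 127 = (330 - 11/4) - 127 = 1309/4 - 127 = 801/4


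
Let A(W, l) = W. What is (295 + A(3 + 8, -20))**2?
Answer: 93636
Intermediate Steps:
(295 + A(3 + 8, -20))**2 = (295 + (3 + 8))**2 = (295 + 11)**2 = 306**2 = 93636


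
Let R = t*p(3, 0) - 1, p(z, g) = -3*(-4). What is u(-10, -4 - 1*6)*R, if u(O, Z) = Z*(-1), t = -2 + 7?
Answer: 590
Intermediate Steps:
p(z, g) = 12
t = 5
u(O, Z) = -Z
R = 59 (R = 5*12 - 1 = 60 - 1 = 59)
u(-10, -4 - 1*6)*R = -(-4 - 1*6)*59 = -(-4 - 6)*59 = -1*(-10)*59 = 10*59 = 590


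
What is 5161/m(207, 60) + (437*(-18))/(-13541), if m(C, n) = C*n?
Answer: 167580821/168179220 ≈ 0.99644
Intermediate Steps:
5161/m(207, 60) + (437*(-18))/(-13541) = 5161/((207*60)) + (437*(-18))/(-13541) = 5161/12420 - 7866*(-1/13541) = 5161*(1/12420) + 7866/13541 = 5161/12420 + 7866/13541 = 167580821/168179220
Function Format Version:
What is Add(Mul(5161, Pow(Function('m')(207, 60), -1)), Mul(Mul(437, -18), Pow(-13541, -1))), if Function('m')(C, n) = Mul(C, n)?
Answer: Rational(167580821, 168179220) ≈ 0.99644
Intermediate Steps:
Add(Mul(5161, Pow(Function('m')(207, 60), -1)), Mul(Mul(437, -18), Pow(-13541, -1))) = Add(Mul(5161, Pow(Mul(207, 60), -1)), Mul(Mul(437, -18), Pow(-13541, -1))) = Add(Mul(5161, Pow(12420, -1)), Mul(-7866, Rational(-1, 13541))) = Add(Mul(5161, Rational(1, 12420)), Rational(7866, 13541)) = Add(Rational(5161, 12420), Rational(7866, 13541)) = Rational(167580821, 168179220)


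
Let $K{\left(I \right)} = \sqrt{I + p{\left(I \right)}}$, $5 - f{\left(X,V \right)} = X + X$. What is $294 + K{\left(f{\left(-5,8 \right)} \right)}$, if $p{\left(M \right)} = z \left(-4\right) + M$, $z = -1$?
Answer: $294 + \sqrt{34} \approx 299.83$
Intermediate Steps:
$f{\left(X,V \right)} = 5 - 2 X$ ($f{\left(X,V \right)} = 5 - \left(X + X\right) = 5 - 2 X$)
$p{\left(M \right)} = 4 + M$ ($p{\left(M \right)} = \left(-1\right) \left(-4\right) + M = 4 + M$)
$K{\left(I \right)} = \sqrt{4 + 2 I}$ ($K{\left(I \right)} = \sqrt{I + \left(4 + I\right)} = \sqrt{4 + 2 I}$)
$294 + K{\left(f{\left(-5,8 \right)} \right)} = 294 + \sqrt{4 + 2 \left(5 - -10\right)} = 294 + \sqrt{4 + 2 \left(5 + 10\right)} = 294 + \sqrt{4 + 2 \cdot 15} = 294 + \sqrt{4 + 30} = 294 + \sqrt{34}$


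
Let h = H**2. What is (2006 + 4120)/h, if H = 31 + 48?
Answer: 6126/6241 ≈ 0.98157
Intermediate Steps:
H = 79
h = 6241 (h = 79**2 = 6241)
(2006 + 4120)/h = (2006 + 4120)/6241 = 6126*(1/6241) = 6126/6241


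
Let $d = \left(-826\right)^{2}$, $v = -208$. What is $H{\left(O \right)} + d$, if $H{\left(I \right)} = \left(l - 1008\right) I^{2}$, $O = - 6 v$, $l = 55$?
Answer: $-1483619036$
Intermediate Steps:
$d = 682276$
$O = 1248$ ($O = \left(-6\right) \left(-208\right) = 1248$)
$H{\left(I \right)} = - 953 I^{2}$ ($H{\left(I \right)} = \left(55 - 1008\right) I^{2} = - 953 I^{2}$)
$H{\left(O \right)} + d = - 953 \cdot 1248^{2} + 682276 = \left(-953\right) 1557504 + 682276 = -1484301312 + 682276 = -1483619036$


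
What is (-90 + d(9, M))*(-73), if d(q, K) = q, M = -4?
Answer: 5913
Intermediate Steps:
(-90 + d(9, M))*(-73) = (-90 + 9)*(-73) = -81*(-73) = 5913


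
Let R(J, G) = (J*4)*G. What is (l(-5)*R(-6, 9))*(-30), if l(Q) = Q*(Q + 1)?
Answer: 129600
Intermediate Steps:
R(J, G) = 4*G*J (R(J, G) = (4*J)*G = 4*G*J)
l(Q) = Q*(1 + Q)
(l(-5)*R(-6, 9))*(-30) = ((-5*(1 - 5))*(4*9*(-6)))*(-30) = (-5*(-4)*(-216))*(-30) = (20*(-216))*(-30) = -4320*(-30) = 129600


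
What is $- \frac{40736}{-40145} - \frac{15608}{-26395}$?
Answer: $\frac{340361976}{211925455} \approx 1.606$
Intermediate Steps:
$- \frac{40736}{-40145} - \frac{15608}{-26395} = \left(-40736\right) \left(- \frac{1}{40145}\right) - - \frac{15608}{26395} = \frac{40736}{40145} + \frac{15608}{26395} = \frac{340361976}{211925455}$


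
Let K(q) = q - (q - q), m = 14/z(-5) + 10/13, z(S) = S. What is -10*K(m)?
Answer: 264/13 ≈ 20.308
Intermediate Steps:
m = -132/65 (m = 14/(-5) + 10/13 = 14*(-⅕) + 10*(1/13) = -14/5 + 10/13 = -132/65 ≈ -2.0308)
K(q) = q (K(q) = q - 1*0 = q + 0 = q)
-10*K(m) = -10*(-132/65) = 264/13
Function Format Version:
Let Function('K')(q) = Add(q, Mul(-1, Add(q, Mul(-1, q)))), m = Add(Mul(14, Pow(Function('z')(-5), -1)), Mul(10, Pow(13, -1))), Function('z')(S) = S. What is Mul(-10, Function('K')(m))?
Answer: Rational(264, 13) ≈ 20.308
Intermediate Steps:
m = Rational(-132, 65) (m = Add(Mul(14, Pow(-5, -1)), Mul(10, Pow(13, -1))) = Add(Mul(14, Rational(-1, 5)), Mul(10, Rational(1, 13))) = Add(Rational(-14, 5), Rational(10, 13)) = Rational(-132, 65) ≈ -2.0308)
Function('K')(q) = q (Function('K')(q) = Add(q, Mul(-1, 0)) = Add(q, 0) = q)
Mul(-10, Function('K')(m)) = Mul(-10, Rational(-132, 65)) = Rational(264, 13)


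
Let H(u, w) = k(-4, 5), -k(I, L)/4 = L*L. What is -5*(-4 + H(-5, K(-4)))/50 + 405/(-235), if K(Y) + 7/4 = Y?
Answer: 2039/235 ≈ 8.6766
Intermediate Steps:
K(Y) = -7/4 + Y
k(I, L) = -4*L² (k(I, L) = -4*L*L = -4*L²)
H(u, w) = -100 (H(u, w) = -4*5² = -4*25 = -100)
-5*(-4 + H(-5, K(-4)))/50 + 405/(-235) = -5*(-4 - 100)/50 + 405/(-235) = -5*(-104)*(1/50) + 405*(-1/235) = 520*(1/50) - 81/47 = 52/5 - 81/47 = 2039/235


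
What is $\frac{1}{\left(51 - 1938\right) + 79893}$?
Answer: $\frac{1}{78006} \approx 1.282 \cdot 10^{-5}$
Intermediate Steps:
$\frac{1}{\left(51 - 1938\right) + 79893} = \frac{1}{-1887 + 79893} = \frac{1}{78006}$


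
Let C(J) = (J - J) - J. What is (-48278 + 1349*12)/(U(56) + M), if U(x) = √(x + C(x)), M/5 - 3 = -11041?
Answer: 3209/5519 ≈ 0.58145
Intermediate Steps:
M = -55190 (M = 15 + 5*(-11041) = 15 - 55205 = -55190)
C(J) = -J (C(J) = 0 - J = -J)
U(x) = 0 (U(x) = √(x - x) = √0 = 0)
(-48278 + 1349*12)/(U(56) + M) = (-48278 + 1349*12)/(0 - 55190) = (-48278 + 16188)/(-55190) = -32090*(-1/55190) = 3209/5519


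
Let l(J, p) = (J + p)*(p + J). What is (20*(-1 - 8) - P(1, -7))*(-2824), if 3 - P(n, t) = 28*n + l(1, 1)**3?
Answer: 256984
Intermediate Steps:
l(J, p) = (J + p)**2 (l(J, p) = (J + p)*(J + p) = (J + p)**2)
P(n, t) = -61 - 28*n (P(n, t) = 3 - (28*n + ((1 + 1)**2)**3) = 3 - (28*n + (2**2)**3) = 3 - (28*n + 4**3) = 3 - (28*n + 64) = 3 - (64 + 28*n) = 3 + (-64 - 28*n) = -61 - 28*n)
(20*(-1 - 8) - P(1, -7))*(-2824) = (20*(-1 - 8) - (-61 - 28*1))*(-2824) = (20*(-9) - (-61 - 28))*(-2824) = (-180 - 1*(-89))*(-2824) = (-180 + 89)*(-2824) = -91*(-2824) = 256984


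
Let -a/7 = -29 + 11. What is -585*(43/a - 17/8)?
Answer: 58435/56 ≈ 1043.5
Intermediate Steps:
a = 126 (a = -7*(-29 + 11) = -7*(-18) = 126)
-585*(43/a - 17/8) = -585*(43/126 - 17/8) = -585*(-899/504) = 58435/56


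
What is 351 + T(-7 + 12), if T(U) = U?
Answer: 356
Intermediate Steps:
351 + T(-7 + 12) = 351 + (-7 + 12) = 351 + 5 = 356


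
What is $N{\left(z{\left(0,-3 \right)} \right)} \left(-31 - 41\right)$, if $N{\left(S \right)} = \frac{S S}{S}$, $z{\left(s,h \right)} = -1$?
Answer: $72$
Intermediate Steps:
$N{\left(S \right)} = S$ ($N{\left(S \right)} = \frac{S^{2}}{S} = S$)
$N{\left(z{\left(0,-3 \right)} \right)} \left(-31 - 41\right) = - (-31 - 41) = \left(-1\right) \left(-72\right) = 72$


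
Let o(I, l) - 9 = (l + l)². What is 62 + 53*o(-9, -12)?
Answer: 31067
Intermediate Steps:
o(I, l) = 9 + 4*l² (o(I, l) = 9 + (l + l)² = 9 + (2*l)² = 9 + 4*l²)
62 + 53*o(-9, -12) = 62 + 53*(9 + 4*(-12)²) = 62 + 53*(9 + 4*144) = 62 + 53*(9 + 576) = 62 + 53*585 = 62 + 31005 = 31067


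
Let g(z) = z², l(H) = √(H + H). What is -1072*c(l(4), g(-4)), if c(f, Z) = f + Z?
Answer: -17152 - 2144*√2 ≈ -20184.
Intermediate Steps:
l(H) = √2*√H (l(H) = √(2*H) = √2*√H)
c(f, Z) = Z + f
-1072*c(l(4), g(-4)) = -1072*((-4)² + √2*√4) = -1072*(16 + √2*2) = -1072*(16 + 2*√2) = -17152 - 2144*√2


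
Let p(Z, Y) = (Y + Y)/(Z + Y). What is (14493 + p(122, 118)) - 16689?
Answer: -131701/60 ≈ -2195.0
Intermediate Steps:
p(Z, Y) = 2*Y/(Y + Z) (p(Z, Y) = (2*Y)/(Y + Z) = 2*Y/(Y + Z))
(14493 + p(122, 118)) - 16689 = (14493 + 2*118/(118 + 122)) - 16689 = (14493 + 2*118/240) - 16689 = (14493 + 2*118*(1/240)) - 16689 = (14493 + 59/60) - 16689 = 869639/60 - 16689 = -131701/60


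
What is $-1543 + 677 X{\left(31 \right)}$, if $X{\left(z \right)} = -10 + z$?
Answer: $12674$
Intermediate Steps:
$-1543 + 677 X{\left(31 \right)} = -1543 + 677 \left(-10 + 31\right) = -1543 + 677 \cdot 21 = -1543 + 14217 = 12674$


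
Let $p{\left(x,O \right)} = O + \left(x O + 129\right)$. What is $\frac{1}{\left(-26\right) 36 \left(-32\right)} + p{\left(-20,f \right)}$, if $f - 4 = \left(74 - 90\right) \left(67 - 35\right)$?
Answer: $\frac{292960513}{29952} \approx 9781.0$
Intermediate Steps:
$f = -508$ ($f = 4 + \left(74 - 90\right) \left(67 - 35\right) = 4 - 512 = -508$)
$p{\left(x,O \right)} = 129 + O + O x$ ($p{\left(x,O \right)} = O + \left(O x + 129\right) = O + \left(129 + O x\right) = 129 + O + O x$)
$\frac{1}{\left(-26\right) 36 \left(-32\right)} + p{\left(-20,f \right)} = \frac{1}{\left(-26\right) 36 \left(-32\right)} - -9781 = \frac{1}{\left(-936\right) \left(-32\right)} + \left(129 - 508 + 10160\right) = \frac{1}{29952} + 9781 = \frac{292960513}{29952}$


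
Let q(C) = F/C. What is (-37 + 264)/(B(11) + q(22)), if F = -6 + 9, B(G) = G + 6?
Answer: 4994/377 ≈ 13.247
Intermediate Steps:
B(G) = 6 + G
F = 3
q(C) = 3/C
(-37 + 264)/(B(11) + q(22)) = (-37 + 264)/((6 + 11) + 3/22) = 227/(17 + 3*(1/22)) = 227/(17 + 3/22) = 227/(377/22) = 227*(22/377) = 4994/377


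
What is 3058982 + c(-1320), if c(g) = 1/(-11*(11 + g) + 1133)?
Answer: 47512108425/15532 ≈ 3.0590e+6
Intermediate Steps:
c(g) = 1/(1012 - 11*g) (c(g) = 1/((-121 - 11*g) + 1133) = 1/(1012 - 11*g))
3058982 + c(-1320) = 3058982 - 1/(-1012 + 11*(-1320)) = 3058982 - 1/(-1012 - 14520) = 3058982 - 1/(-15532) = 3058982 - 1*(-1/15532) = 3058982 + 1/15532 = 47512108425/15532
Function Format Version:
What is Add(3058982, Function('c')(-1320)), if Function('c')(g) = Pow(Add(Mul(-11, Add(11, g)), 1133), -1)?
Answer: Rational(47512108425, 15532) ≈ 3.0590e+6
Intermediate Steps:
Function('c')(g) = Pow(Add(1012, Mul(-11, g)), -1) (Function('c')(g) = Pow(Add(Add(-121, Mul(-11, g)), 1133), -1) = Pow(Add(1012, Mul(-11, g)), -1))
Add(3058982, Function('c')(-1320)) = Add(3058982, Mul(-1, Pow(Add(-1012, Mul(11, -1320)), -1))) = Add(3058982, Mul(-1, Pow(Add(-1012, -14520), -1))) = Add(3058982, Mul(-1, Pow(-15532, -1))) = Add(3058982, Mul(-1, Rational(-1, 15532))) = Add(3058982, Rational(1, 15532)) = Rational(47512108425, 15532)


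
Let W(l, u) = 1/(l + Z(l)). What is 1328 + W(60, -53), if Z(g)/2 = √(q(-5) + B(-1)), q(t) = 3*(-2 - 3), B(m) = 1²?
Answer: 1213807/914 - I*√14/1828 ≈ 1328.0 - 0.0020469*I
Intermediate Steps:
B(m) = 1
q(t) = -15 (q(t) = 3*(-5) = -15)
Z(g) = 2*I*√14 (Z(g) = 2*√(-15 + 1) = 2*√(-14) = 2*(I*√14) = 2*I*√14)
W(l, u) = 1/(l + 2*I*√14)
1328 + W(60, -53) = 1328 + 1/(60 + 2*I*√14)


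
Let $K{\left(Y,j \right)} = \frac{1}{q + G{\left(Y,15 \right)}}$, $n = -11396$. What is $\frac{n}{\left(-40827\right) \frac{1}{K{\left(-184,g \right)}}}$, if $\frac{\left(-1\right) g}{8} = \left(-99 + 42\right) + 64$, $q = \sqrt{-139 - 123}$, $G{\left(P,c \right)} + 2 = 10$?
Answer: $\frac{45584}{6654801} - \frac{5698 i \sqrt{262}}{6654801} \approx 0.0068498 - 0.013859 i$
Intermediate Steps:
$G{\left(P,c \right)} = 8$ ($G{\left(P,c \right)} = -2 + 10 = 8$)
$q = i \sqrt{262}$ ($q = \sqrt{-262} = i \sqrt{262} \approx 16.186 i$)
$g = -56$ ($g = - 8 \left(\left(-99 + 42\right) + 64\right) = - 8 \left(-57 + 64\right) = \left(-8\right) 7 = -56$)
$K{\left(Y,j \right)} = \frac{1}{8 + i \sqrt{262}}$ ($K{\left(Y,j \right)} = \frac{1}{i \sqrt{262} + 8} = \frac{1}{8 + i \sqrt{262}}$)
$\frac{n}{\left(-40827\right) \frac{1}{K{\left(-184,g \right)}}} = - \frac{11396}{\left(-40827\right) \frac{1}{\frac{4}{163} - \frac{i \sqrt{262}}{326}}} = - 11396 \left(- \frac{4}{6654801} + \frac{i \sqrt{262}}{13309602}\right) = \frac{45584}{6654801} - \frac{5698 i \sqrt{262}}{6654801}$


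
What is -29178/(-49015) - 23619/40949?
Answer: 37124637/2007115235 ≈ 0.018497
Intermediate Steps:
-29178/(-49015) - 23619/40949 = -29178*(-1/49015) - 23619*1/40949 = 29178/49015 - 23619/40949 = 37124637/2007115235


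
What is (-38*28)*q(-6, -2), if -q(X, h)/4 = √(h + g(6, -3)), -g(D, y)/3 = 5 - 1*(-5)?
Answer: 17024*I*√2 ≈ 24076.0*I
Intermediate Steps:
g(D, y) = -30 (g(D, y) = -3*(5 - 1*(-5)) = -3*(5 + 5) = -3*10 = -30)
q(X, h) = -4*√(-30 + h) (q(X, h) = -4*√(h - 30) = -4*√(-30 + h))
(-38*28)*q(-6, -2) = (-38*28)*(-4*√(-30 - 2)) = -(-4256)*√(-32) = -(-4256)*4*I*√2 = -(-17024)*I*√2 = 17024*I*√2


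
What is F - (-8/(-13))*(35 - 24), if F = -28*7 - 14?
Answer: -2818/13 ≈ -216.77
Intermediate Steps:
F = -210 (F = -196 - 14 = -210)
F - (-8/(-13))*(35 - 24) = -210 - (-8/(-13))*(35 - 24) = -210 - (-8*(-1/13))*11 = -210 - 8*11/13 = -210 - 1*88/13 = -210 - 88/13 = -2818/13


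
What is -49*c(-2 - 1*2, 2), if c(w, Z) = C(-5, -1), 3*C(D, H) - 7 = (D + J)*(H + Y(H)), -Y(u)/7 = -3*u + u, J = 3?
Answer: -1813/3 ≈ -604.33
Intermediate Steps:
Y(u) = 14*u (Y(u) = -7*(-3*u + u) = -(-14)*u = 14*u)
C(D, H) = 7/3 + 5*H*(3 + D) (C(D, H) = 7/3 + ((D + 3)*(H + 14*H))/3 = 7/3 + ((3 + D)*(15*H))/3 = 7/3 + (15*H*(3 + D))/3 = 7/3 + 5*H*(3 + D))
c(w, Z) = 37/3 (c(w, Z) = 7/3 + 15*(-1) + 5*(-5)*(-1) = 7/3 - 15 + 25 = 37/3)
-49*c(-2 - 1*2, 2) = -49*37/3 = -1813/3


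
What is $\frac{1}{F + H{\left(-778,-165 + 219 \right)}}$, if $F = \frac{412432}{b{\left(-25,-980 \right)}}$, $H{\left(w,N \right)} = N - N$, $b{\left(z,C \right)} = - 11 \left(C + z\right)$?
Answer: $\frac{11055}{412432} \approx 0.026804$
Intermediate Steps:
$b{\left(z,C \right)} = - 11 C - 11 z$
$H{\left(w,N \right)} = 0$
$F = \frac{412432}{11055}$ ($F = \frac{412432}{\left(-11\right) \left(-980\right) - -275} = \frac{412432}{10780 + 275} = \frac{412432}{11055} \approx 37.307$)
$\frac{1}{F + H{\left(-778,-165 + 219 \right)}} = \frac{1}{\frac{412432}{11055} + 0} = \frac{1}{\frac{412432}{11055}} = \frac{11055}{412432}$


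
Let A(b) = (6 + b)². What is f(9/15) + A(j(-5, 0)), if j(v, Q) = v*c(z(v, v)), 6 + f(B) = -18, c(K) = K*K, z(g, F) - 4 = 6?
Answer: 244012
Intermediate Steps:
z(g, F) = 10 (z(g, F) = 4 + 6 = 10)
c(K) = K²
f(B) = -24 (f(B) = -6 - 18 = -24)
j(v, Q) = 100*v (j(v, Q) = v*10² = v*100 = 100*v)
f(9/15) + A(j(-5, 0)) = -24 + (6 + 100*(-5))² = -24 + (6 - 500)² = -24 + (-494)² = -24 + 244036 = 244012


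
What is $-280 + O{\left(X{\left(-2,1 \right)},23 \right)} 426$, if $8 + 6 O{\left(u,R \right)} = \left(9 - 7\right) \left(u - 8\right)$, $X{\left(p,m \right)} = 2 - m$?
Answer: $-1842$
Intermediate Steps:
$O{\left(u,R \right)} = -4 + \frac{u}{3}$ ($O{\left(u,R \right)} = - \frac{4}{3} + \frac{\left(9 - 7\right) \left(u - 8\right)}{6} = - \frac{4}{3} + \frac{2 \left(-8 + u\right)}{6} = - \frac{4}{3} + \frac{-16 + 2 u}{6} = - \frac{4}{3} + \left(- \frac{8}{3} + \frac{u}{3}\right) = -4 + \frac{u}{3}$)
$-280 + O{\left(X{\left(-2,1 \right)},23 \right)} 426 = -280 + \left(-4 + \frac{2 - 1}{3}\right) 426 = -280 + \left(-4 + \frac{1}{3} \cdot 1\right) 426 = -280 + \left(-4 + \frac{1}{3}\right) 426 = -280 - 1562 = -1842$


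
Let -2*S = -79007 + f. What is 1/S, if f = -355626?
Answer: 2/434633 ≈ 4.6016e-6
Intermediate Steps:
S = 434633/2 (S = -(-79007 - 355626)/2 = -½*(-434633) = 434633/2 ≈ 2.1732e+5)
1/S = 1/(434633/2) = 2/434633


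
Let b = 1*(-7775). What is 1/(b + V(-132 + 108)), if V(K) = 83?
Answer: -1/7692 ≈ -0.00013001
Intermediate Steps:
b = -7775
1/(b + V(-132 + 108)) = 1/(-7775 + 83) = 1/(-7692) = -1/7692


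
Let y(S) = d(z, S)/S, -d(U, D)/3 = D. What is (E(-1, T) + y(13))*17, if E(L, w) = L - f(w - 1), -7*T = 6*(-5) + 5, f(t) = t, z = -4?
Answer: -782/7 ≈ -111.71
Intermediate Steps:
T = 25/7 (T = -(6*(-5) + 5)/7 = -(-30 + 5)/7 = -1/7*(-25) = 25/7 ≈ 3.5714)
d(U, D) = -3*D
y(S) = -3 (y(S) = (-3*S)/S = -3)
E(L, w) = 1 + L - w (E(L, w) = L - (w - 1) = L - (-1 + w) = L + (1 - w) = 1 + L - w)
(E(-1, T) + y(13))*17 = ((1 - 1 - 1*25/7) - 3)*17 = ((1 - 1 - 25/7) - 3)*17 = (-25/7 - 3)*17 = -46/7*17 = -782/7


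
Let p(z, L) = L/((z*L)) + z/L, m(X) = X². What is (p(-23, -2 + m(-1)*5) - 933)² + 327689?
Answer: 5773305610/4761 ≈ 1.2126e+6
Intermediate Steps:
p(z, L) = 1/z + z/L (p(z, L) = L/((L*z)) + z/L = L*(1/(L*z)) + z/L = 1/z + z/L)
(p(-23, -2 + m(-1)*5) - 933)² + 327689 = ((1/(-23) - 23/(-2 + (-1)²*5)) - 933)² + 327689 = ((-1/23 - 23/(-2 + 1*5)) - 933)² + 327689 = ((-1/23 - 23/(-2 + 5)) - 933)² + 327689 = ((-1/23 - 23/3) - 933)² + 327689 = (-532/69 - 933)² + 327689 = (-64909/69)² + 327689 = 4213178281/4761 + 327689 = 5773305610/4761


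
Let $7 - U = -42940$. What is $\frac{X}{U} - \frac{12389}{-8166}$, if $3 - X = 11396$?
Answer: $\frac{439035145}{350705202} \approx 1.2519$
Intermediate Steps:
$X = -11393$ ($X = 3 - 11396 = -11393$)
$U = 42947$ ($U = 7 - -42940 = 7 + 42940 = 42947$)
$\frac{X}{U} - \frac{12389}{-8166} = - \frac{11393}{42947} - \frac{12389}{-8166} = \left(-11393\right) \frac{1}{42947} - - \frac{12389}{8166} = - \frac{11393}{42947} + \frac{12389}{8166} = \frac{439035145}{350705202}$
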